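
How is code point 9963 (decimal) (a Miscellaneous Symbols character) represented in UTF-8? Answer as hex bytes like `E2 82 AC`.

E2 9B AB

U+26EB = 0x26EB = 9963 decimal. In range U+0800–U+FFFF → 3-byte form: 1110xxxx 10xxxxxx 10xxxxxx.
Binary (16 bits): 0010011011101011.
Split 4+6+6: 0010 | 011011 | 101011.
Byte 1: 11100010 = 0xE2.
Byte 2: 10011011 = 0x9B.
Byte 3: 10101011 = 0xAB.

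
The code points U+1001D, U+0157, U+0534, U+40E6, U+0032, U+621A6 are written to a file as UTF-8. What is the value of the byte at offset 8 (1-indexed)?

1-indexed offset 8 is 0-indexed offset 7.
U+1001D → 4-byte form F0 90 80 9D at offsets 0–3.
U+0157 → 2-byte form C5 97 at offsets 4–5.
U+0534 → 2-byte form D4 B4 at offsets 6–7.
Offset 7 falls in char 3's range; it's byte 2 of D4 B4 = 0xB4.

0xB4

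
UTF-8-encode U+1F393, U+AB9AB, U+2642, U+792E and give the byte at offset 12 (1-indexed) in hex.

1-indexed offset 12 is 0-indexed offset 11.
U+1F393 → 4-byte form F0 9F 8E 93 at offsets 0–3.
U+AB9AB → 4-byte form F2 AB A6 AB at offsets 4–7.
U+2642 → 3-byte form E2 99 82 at offsets 8–10.
U+792E → 3-byte form E7 A4 AE at offsets 11–13.
Offset 11 falls in char 4's range; it's byte 1 of E7 A4 AE = 0xE7.

0xE7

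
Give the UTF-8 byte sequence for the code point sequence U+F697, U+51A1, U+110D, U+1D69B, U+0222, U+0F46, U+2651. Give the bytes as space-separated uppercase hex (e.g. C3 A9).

U+F697: 3-byte form → EF 9A 97.
U+51A1: 3-byte form → E5 86 A1.
U+110D: 3-byte form → E1 84 8D.
U+1D69B: 4-byte form → F0 9D 9A 9B.
U+0222: 2-byte form → C8 A2.
U+0F46: 3-byte form → E0 BD 86.
U+2651: 3-byte form → E2 99 91.
Concatenated (21 bytes): EF 9A 97 E5 86 A1 E1 84 8D F0 9D 9A 9B C8 A2 E0 BD 86 E2 99 91.

EF 9A 97 E5 86 A1 E1 84 8D F0 9D 9A 9B C8 A2 E0 BD 86 E2 99 91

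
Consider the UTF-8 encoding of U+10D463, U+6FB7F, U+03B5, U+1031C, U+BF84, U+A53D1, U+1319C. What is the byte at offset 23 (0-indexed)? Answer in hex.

U+10D463 → 4-byte form F4 8D 91 A3 at offsets 0–3.
U+6FB7F → 4-byte form F1 AF AD BF at offsets 4–7.
U+03B5 → 2-byte form CE B5 at offsets 8–9.
U+1031C → 4-byte form F0 90 8C 9C at offsets 10–13.
U+BF84 → 3-byte form EB BE 84 at offsets 14–16.
U+A53D1 → 4-byte form F2 A5 8F 91 at offsets 17–20.
U+1319C → 4-byte form F0 93 86 9C at offsets 21–24.
Offset 23 falls in char 7's range; it's byte 3 of F0 93 86 9C = 0x86.

0x86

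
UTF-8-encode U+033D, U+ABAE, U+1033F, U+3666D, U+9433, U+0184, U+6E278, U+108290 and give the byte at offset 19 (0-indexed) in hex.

U+033D → 2-byte form CC BD at offsets 0–1.
U+ABAE → 3-byte form EA AE AE at offsets 2–4.
U+1033F → 4-byte form F0 90 8C BF at offsets 5–8.
U+3666D → 4-byte form F0 B6 99 AD at offsets 9–12.
U+9433 → 3-byte form E9 90 B3 at offsets 13–15.
U+0184 → 2-byte form C6 84 at offsets 16–17.
U+6E278 → 4-byte form F1 AE 89 B8 at offsets 18–21.
Offset 19 falls in char 7's range; it's byte 2 of F1 AE 89 B8 = 0xAE.

0xAE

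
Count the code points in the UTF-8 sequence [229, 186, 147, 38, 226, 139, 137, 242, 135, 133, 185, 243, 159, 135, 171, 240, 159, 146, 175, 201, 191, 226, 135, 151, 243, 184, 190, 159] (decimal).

9

Byte at offset 0: 0xE5 = 11100101 → 3-byte char (#1). Advance 3.
Byte at offset 3: 0x26 = 00100110 → 1-byte char (#2). Advance 1.
Byte at offset 4: 0xE2 = 11100010 → 3-byte char (#3). Advance 3.
Byte at offset 7: 0xF2 = 11110010 → 4-byte char (#4). Advance 4.
Byte at offset 11: 0xF3 = 11110011 → 4-byte char (#5). Advance 4.
Byte at offset 15: 0xF0 = 11110000 → 4-byte char (#6). Advance 4.
Byte at offset 19: 0xC9 = 11001001 → 2-byte char (#7). Advance 2.
Byte at offset 21: 0xE2 = 11100010 → 3-byte char (#8). Advance 3.
Byte at offset 24: 0xF3 = 11110011 → 4-byte char (#9). Advance 4.
Reached end at offset 28 after 9 code points.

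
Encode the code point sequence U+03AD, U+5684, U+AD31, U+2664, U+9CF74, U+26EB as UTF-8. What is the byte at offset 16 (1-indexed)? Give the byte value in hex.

0xE2

1-indexed offset 16 is 0-indexed offset 15.
U+03AD → 2-byte form CE AD at offsets 0–1.
U+5684 → 3-byte form E5 9A 84 at offsets 2–4.
U+AD31 → 3-byte form EA B4 B1 at offsets 5–7.
U+2664 → 3-byte form E2 99 A4 at offsets 8–10.
U+9CF74 → 4-byte form F2 9C BD B4 at offsets 11–14.
U+26EB → 3-byte form E2 9B AB at offsets 15–17.
Offset 15 falls in char 6's range; it's byte 1 of E2 9B AB = 0xE2.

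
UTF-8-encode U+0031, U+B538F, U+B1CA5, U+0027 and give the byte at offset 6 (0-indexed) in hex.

0xB1

U+0031 → 1-byte form 31 at offsets 0–0.
U+B538F → 4-byte form F2 B5 8E 8F at offsets 1–4.
U+B1CA5 → 4-byte form F2 B1 B2 A5 at offsets 5–8.
Offset 6 falls in char 3's range; it's byte 2 of F2 B1 B2 A5 = 0xB1.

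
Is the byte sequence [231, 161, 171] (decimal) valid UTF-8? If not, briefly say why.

Leading byte 0xE7 = 11100111 → 3-byte form.
Continuation bytes 0xA1=10100001, 0xAB=10101011 all match 10xxxxxx.
Decoded value 0x786B is ≥ 0x800 (shortest form) and not a surrogate.

valid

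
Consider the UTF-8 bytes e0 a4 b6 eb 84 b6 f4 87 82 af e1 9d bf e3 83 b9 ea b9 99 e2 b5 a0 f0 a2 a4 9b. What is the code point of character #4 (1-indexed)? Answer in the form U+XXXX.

U+177F

Offset 0: leading byte 0xE0 = 11100000 → 3-byte char #1 = E0 A4 B6.
Offset 3: leading byte 0xEB = 11101011 → 3-byte char #2 = EB 84 B6.
Offset 6: leading byte 0xF4 = 11110100 → 4-byte char #3 = F4 87 82 AF.
Offset 10: leading byte 0xE1 = 11100001 → 3-byte char #4 = E1 9D BF.
Leading byte 0xE1 = 11100001 matches 1110xxxx → 3-byte sequence.
Byte 1: 0xE1 = 11100001, payload 0001 (4 bits).
Byte 2: 0x9D = 10011101 (10xxxxxx ✓), payload 011101.
Byte 3: 0xBF = 10111111 (10xxxxxx ✓), payload 111111.
Concatenate: 0001011101111111 = 0x177F (16 bits → U+177F).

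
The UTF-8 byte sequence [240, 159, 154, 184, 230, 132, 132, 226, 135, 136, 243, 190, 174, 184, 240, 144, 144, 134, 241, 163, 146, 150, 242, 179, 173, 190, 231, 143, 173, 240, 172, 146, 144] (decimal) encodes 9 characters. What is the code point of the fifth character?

Offset 0: leading byte 0xF0 = 11110000 → 4-byte char #1 = F0 9F 9A B8.
Offset 4: leading byte 0xE6 = 11100110 → 3-byte char #2 = E6 84 84.
Offset 7: leading byte 0xE2 = 11100010 → 3-byte char #3 = E2 87 88.
Offset 10: leading byte 0xF3 = 11110011 → 4-byte char #4 = F3 BE AE B8.
Offset 14: leading byte 0xF0 = 11110000 → 4-byte char #5 = F0 90 90 86.
Leading byte 0xF0 = 11110000 matches 11110xxx → 4-byte sequence.
Byte 1: 0xF0 = 11110000, payload 000 (3 bits).
Byte 2: 0x90 = 10010000 (10xxxxxx ✓), payload 010000.
Byte 3: 0x90 = 10010000 (10xxxxxx ✓), payload 010000.
Byte 4: 0x86 = 10000110 (10xxxxxx ✓), payload 000110.
Concatenate: 000010000010000000110 = 0x10406 (21 bits → U+10406).

U+10406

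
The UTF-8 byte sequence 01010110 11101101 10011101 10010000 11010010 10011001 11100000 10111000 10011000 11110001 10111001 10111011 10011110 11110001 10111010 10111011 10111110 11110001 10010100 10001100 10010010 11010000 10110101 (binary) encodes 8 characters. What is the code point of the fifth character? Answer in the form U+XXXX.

Offset 0: leading byte 0x56 = 01010110 → 1-byte char #1 = 56.
Offset 1: leading byte 0xED = 11101101 → 3-byte char #2 = ED 9D 90.
Offset 4: leading byte 0xD2 = 11010010 → 2-byte char #3 = D2 99.
Offset 6: leading byte 0xE0 = 11100000 → 3-byte char #4 = E0 B8 98.
Offset 9: leading byte 0xF1 = 11110001 → 4-byte char #5 = F1 B9 BB 9E.
Leading byte 0xF1 = 11110001 matches 11110xxx → 4-byte sequence.
Byte 1: 0xF1 = 11110001, payload 001 (3 bits).
Byte 2: 0xB9 = 10111001 (10xxxxxx ✓), payload 111001.
Byte 3: 0xBB = 10111011 (10xxxxxx ✓), payload 111011.
Byte 4: 0x9E = 10011110 (10xxxxxx ✓), payload 011110.
Concatenate: 001111001111011011110 = 0x79EDE (21 bits → U+79EDE).

U+79EDE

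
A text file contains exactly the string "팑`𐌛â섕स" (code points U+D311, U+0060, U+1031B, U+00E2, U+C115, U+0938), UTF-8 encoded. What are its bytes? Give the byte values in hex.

ED 8C 91 60 F0 90 8C 9B C3 A2 EC 84 95 E0 A4 B8

U+D311: 3-byte form → ED 8C 91.
U+0060: 1-byte form → 60.
U+1031B: 4-byte form → F0 90 8C 9B.
U+00E2: 2-byte form → C3 A2.
U+C115: 3-byte form → EC 84 95.
U+0938: 3-byte form → E0 A4 B8.
Concatenated (16 bytes): ED 8C 91 60 F0 90 8C 9B C3 A2 EC 84 95 E0 A4 B8.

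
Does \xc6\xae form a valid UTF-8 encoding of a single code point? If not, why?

valid

Leading byte 0xC6 = 11000110 → 2-byte form.
Continuation bytes 0xAE=10101110 all match 10xxxxxx.
Decoded value 0x1AE is ≥ 0x80 (shortest form) and not a surrogate.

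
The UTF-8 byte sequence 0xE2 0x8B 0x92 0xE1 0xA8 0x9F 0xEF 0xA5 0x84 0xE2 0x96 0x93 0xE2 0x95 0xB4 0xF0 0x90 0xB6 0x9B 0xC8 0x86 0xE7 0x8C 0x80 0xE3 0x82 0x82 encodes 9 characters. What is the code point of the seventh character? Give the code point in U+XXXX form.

U+0206

Offset 0: leading byte 0xE2 = 11100010 → 3-byte char #1 = E2 8B 92.
Offset 3: leading byte 0xE1 = 11100001 → 3-byte char #2 = E1 A8 9F.
Offset 6: leading byte 0xEF = 11101111 → 3-byte char #3 = EF A5 84.
Offset 9: leading byte 0xE2 = 11100010 → 3-byte char #4 = E2 96 93.
Offset 12: leading byte 0xE2 = 11100010 → 3-byte char #5 = E2 95 B4.
Offset 15: leading byte 0xF0 = 11110000 → 4-byte char #6 = F0 90 B6 9B.
Offset 19: leading byte 0xC8 = 11001000 → 2-byte char #7 = C8 86.
Leading byte 0xC8 = 11001000 matches 110xxxxx → 2-byte sequence.
Byte 1: 0xC8 = 11001000, payload 01000 (5 bits).
Byte 2: 0x86 = 10000110 (10xxxxxx ✓), payload 000110.
Concatenate: 01000000110 = 0x206 (11 bits → U+0206).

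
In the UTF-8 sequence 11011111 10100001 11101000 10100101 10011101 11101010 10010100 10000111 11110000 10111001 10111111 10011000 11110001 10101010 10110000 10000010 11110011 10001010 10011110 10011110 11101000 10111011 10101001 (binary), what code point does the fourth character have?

U+39FD8

Offset 0: leading byte 0xDF = 11011111 → 2-byte char #1 = DF A1.
Offset 2: leading byte 0xE8 = 11101000 → 3-byte char #2 = E8 A5 9D.
Offset 5: leading byte 0xEA = 11101010 → 3-byte char #3 = EA 94 87.
Offset 8: leading byte 0xF0 = 11110000 → 4-byte char #4 = F0 B9 BF 98.
Leading byte 0xF0 = 11110000 matches 11110xxx → 4-byte sequence.
Byte 1: 0xF0 = 11110000, payload 000 (3 bits).
Byte 2: 0xB9 = 10111001 (10xxxxxx ✓), payload 111001.
Byte 3: 0xBF = 10111111 (10xxxxxx ✓), payload 111111.
Byte 4: 0x98 = 10011000 (10xxxxxx ✓), payload 011000.
Concatenate: 000111001111111011000 = 0x39FD8 (21 bits → U+39FD8).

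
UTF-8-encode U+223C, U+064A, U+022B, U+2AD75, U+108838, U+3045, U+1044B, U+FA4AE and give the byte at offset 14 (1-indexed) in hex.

1-indexed offset 14 is 0-indexed offset 13.
U+223C → 3-byte form E2 88 BC at offsets 0–2.
U+064A → 2-byte form D9 8A at offsets 3–4.
U+022B → 2-byte form C8 AB at offsets 5–6.
U+2AD75 → 4-byte form F0 AA B5 B5 at offsets 7–10.
U+108838 → 4-byte form F4 88 A0 B8 at offsets 11–14.
Offset 13 falls in char 5's range; it's byte 3 of F4 88 A0 B8 = 0xA0.

0xA0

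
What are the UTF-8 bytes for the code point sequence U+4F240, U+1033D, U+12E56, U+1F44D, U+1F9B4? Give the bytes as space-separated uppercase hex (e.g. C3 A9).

F1 8F 89 80 F0 90 8C BD F0 92 B9 96 F0 9F 91 8D F0 9F A6 B4

U+4F240: 4-byte form → F1 8F 89 80.
U+1033D: 4-byte form → F0 90 8C BD.
U+12E56: 4-byte form → F0 92 B9 96.
U+1F44D: 4-byte form → F0 9F 91 8D.
U+1F9B4: 4-byte form → F0 9F A6 B4.
Concatenated (20 bytes): F1 8F 89 80 F0 90 8C BD F0 92 B9 96 F0 9F 91 8D F0 9F A6 B4.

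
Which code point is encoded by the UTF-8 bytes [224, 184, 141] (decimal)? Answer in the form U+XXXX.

U+0E0D

Leading byte 0xE0 = 11100000 matches 1110xxxx → 3-byte sequence.
Byte 1: 0xE0 = 11100000, payload 0000 (4 bits).
Byte 2: 0xB8 = 10111000 (10xxxxxx ✓), payload 111000.
Byte 3: 0x8D = 10001101 (10xxxxxx ✓), payload 001101.
Concatenate: 0000111000001101 = 0xE0D (16 bits → U+0E0D).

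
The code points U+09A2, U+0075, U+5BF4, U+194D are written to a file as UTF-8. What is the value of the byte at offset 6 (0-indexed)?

U+09A2 → 3-byte form E0 A6 A2 at offsets 0–2.
U+0075 → 1-byte form 75 at offsets 3–3.
U+5BF4 → 3-byte form E5 AF B4 at offsets 4–6.
Offset 6 falls in char 3's range; it's byte 3 of E5 AF B4 = 0xB4.

0xB4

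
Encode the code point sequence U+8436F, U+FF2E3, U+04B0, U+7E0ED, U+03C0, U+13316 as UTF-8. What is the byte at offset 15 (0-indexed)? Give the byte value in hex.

U+8436F → 4-byte form F2 84 8D AF at offsets 0–3.
U+FF2E3 → 4-byte form F3 BF 8B A3 at offsets 4–7.
U+04B0 → 2-byte form D2 B0 at offsets 8–9.
U+7E0ED → 4-byte form F1 BE 83 AD at offsets 10–13.
U+03C0 → 2-byte form CF 80 at offsets 14–15.
Offset 15 falls in char 5's range; it's byte 2 of CF 80 = 0x80.

0x80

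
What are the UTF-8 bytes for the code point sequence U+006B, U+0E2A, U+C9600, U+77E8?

U+006B: 1-byte form → 6B.
U+0E2A: 3-byte form → E0 B8 AA.
U+C9600: 4-byte form → F3 89 98 80.
U+77E8: 3-byte form → E7 9F A8.
Concatenated (11 bytes): 6B E0 B8 AA F3 89 98 80 E7 9F A8.

6B E0 B8 AA F3 89 98 80 E7 9F A8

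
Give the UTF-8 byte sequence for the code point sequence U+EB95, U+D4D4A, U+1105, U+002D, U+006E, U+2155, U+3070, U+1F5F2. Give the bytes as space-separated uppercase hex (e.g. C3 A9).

U+EB95: 3-byte form → EE AE 95.
U+D4D4A: 4-byte form → F3 94 B5 8A.
U+1105: 3-byte form → E1 84 85.
U+002D: 1-byte form → 2D.
U+006E: 1-byte form → 6E.
U+2155: 3-byte form → E2 85 95.
U+3070: 3-byte form → E3 81 B0.
U+1F5F2: 4-byte form → F0 9F 97 B2.
Concatenated (22 bytes): EE AE 95 F3 94 B5 8A E1 84 85 2D 6E E2 85 95 E3 81 B0 F0 9F 97 B2.

EE AE 95 F3 94 B5 8A E1 84 85 2D 6E E2 85 95 E3 81 B0 F0 9F 97 B2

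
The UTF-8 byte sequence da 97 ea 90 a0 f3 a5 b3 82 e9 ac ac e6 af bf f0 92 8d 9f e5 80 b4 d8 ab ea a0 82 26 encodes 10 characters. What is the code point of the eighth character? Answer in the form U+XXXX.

Offset 0: leading byte 0xDA = 11011010 → 2-byte char #1 = DA 97.
Offset 2: leading byte 0xEA = 11101010 → 3-byte char #2 = EA 90 A0.
Offset 5: leading byte 0xF3 = 11110011 → 4-byte char #3 = F3 A5 B3 82.
Offset 9: leading byte 0xE9 = 11101001 → 3-byte char #4 = E9 AC AC.
Offset 12: leading byte 0xE6 = 11100110 → 3-byte char #5 = E6 AF BF.
Offset 15: leading byte 0xF0 = 11110000 → 4-byte char #6 = F0 92 8D 9F.
Offset 19: leading byte 0xE5 = 11100101 → 3-byte char #7 = E5 80 B4.
Offset 22: leading byte 0xD8 = 11011000 → 2-byte char #8 = D8 AB.
Leading byte 0xD8 = 11011000 matches 110xxxxx → 2-byte sequence.
Byte 1: 0xD8 = 11011000, payload 11000 (5 bits).
Byte 2: 0xAB = 10101011 (10xxxxxx ✓), payload 101011.
Concatenate: 11000101011 = 0x62B (11 bits → U+062B).

U+062B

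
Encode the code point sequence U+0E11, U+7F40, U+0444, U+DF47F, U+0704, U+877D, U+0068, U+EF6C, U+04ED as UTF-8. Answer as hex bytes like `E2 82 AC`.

E0 B8 91 E7 BD 80 D1 84 F3 9F 91 BF DC 84 E8 9D BD 68 EE BD AC D3 AD

U+0E11: 3-byte form → E0 B8 91.
U+7F40: 3-byte form → E7 BD 80.
U+0444: 2-byte form → D1 84.
U+DF47F: 4-byte form → F3 9F 91 BF.
U+0704: 2-byte form → DC 84.
U+877D: 3-byte form → E8 9D BD.
U+0068: 1-byte form → 68.
U+EF6C: 3-byte form → EE BD AC.
U+04ED: 2-byte form → D3 AD.
Concatenated (23 bytes): E0 B8 91 E7 BD 80 D1 84 F3 9F 91 BF DC 84 E8 9D BD 68 EE BD AC D3 AD.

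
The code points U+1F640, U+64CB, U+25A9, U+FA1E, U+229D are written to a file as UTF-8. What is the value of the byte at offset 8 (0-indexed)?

0x96

U+1F640 → 4-byte form F0 9F 99 80 at offsets 0–3.
U+64CB → 3-byte form E6 93 8B at offsets 4–6.
U+25A9 → 3-byte form E2 96 A9 at offsets 7–9.
Offset 8 falls in char 3's range; it's byte 2 of E2 96 A9 = 0x96.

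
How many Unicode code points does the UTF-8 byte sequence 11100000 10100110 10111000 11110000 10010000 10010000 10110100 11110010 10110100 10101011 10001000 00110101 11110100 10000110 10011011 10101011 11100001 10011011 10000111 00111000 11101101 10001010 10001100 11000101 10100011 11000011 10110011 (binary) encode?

10

Byte at offset 0: 0xE0 = 11100000 → 3-byte char (#1). Advance 3.
Byte at offset 3: 0xF0 = 11110000 → 4-byte char (#2). Advance 4.
Byte at offset 7: 0xF2 = 11110010 → 4-byte char (#3). Advance 4.
Byte at offset 11: 0x35 = 00110101 → 1-byte char (#4). Advance 1.
Byte at offset 12: 0xF4 = 11110100 → 4-byte char (#5). Advance 4.
Byte at offset 16: 0xE1 = 11100001 → 3-byte char (#6). Advance 3.
Byte at offset 19: 0x38 = 00111000 → 1-byte char (#7). Advance 1.
Byte at offset 20: 0xED = 11101101 → 3-byte char (#8). Advance 3.
Byte at offset 23: 0xC5 = 11000101 → 2-byte char (#9). Advance 2.
Byte at offset 25: 0xC3 = 11000011 → 2-byte char (#10). Advance 2.
Reached end at offset 27 after 10 code points.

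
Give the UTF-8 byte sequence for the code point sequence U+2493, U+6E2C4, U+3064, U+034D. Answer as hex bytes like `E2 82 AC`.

E2 92 93 F1 AE 8B 84 E3 81 A4 CD 8D

U+2493: 3-byte form → E2 92 93.
U+6E2C4: 4-byte form → F1 AE 8B 84.
U+3064: 3-byte form → E3 81 A4.
U+034D: 2-byte form → CD 8D.
Concatenated (12 bytes): E2 92 93 F1 AE 8B 84 E3 81 A4 CD 8D.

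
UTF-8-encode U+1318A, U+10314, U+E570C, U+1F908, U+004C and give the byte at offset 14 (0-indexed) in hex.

0xA4

U+1318A → 4-byte form F0 93 86 8A at offsets 0–3.
U+10314 → 4-byte form F0 90 8C 94 at offsets 4–7.
U+E570C → 4-byte form F3 A5 9C 8C at offsets 8–11.
U+1F908 → 4-byte form F0 9F A4 88 at offsets 12–15.
Offset 14 falls in char 4's range; it's byte 3 of F0 9F A4 88 = 0xA4.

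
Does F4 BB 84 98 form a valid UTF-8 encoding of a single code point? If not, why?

invalid (encodes a value above U+10FFFF)

Leading byte 0xF4 = 11110100 → 4-byte form.
Payload = 0x13B118, which exceeds U+10FFFF, the maximum Unicode code point. (Leading bytes F5–FF, or F4 followed by ≥ 0x90, are invalid.)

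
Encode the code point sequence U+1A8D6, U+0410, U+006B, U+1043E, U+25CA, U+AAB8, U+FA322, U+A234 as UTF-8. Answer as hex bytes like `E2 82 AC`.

F0 9A A3 96 D0 90 6B F0 90 90 BE E2 97 8A EA AA B8 F3 BA 8C A2 EA 88 B4

U+1A8D6: 4-byte form → F0 9A A3 96.
U+0410: 2-byte form → D0 90.
U+006B: 1-byte form → 6B.
U+1043E: 4-byte form → F0 90 90 BE.
U+25CA: 3-byte form → E2 97 8A.
U+AAB8: 3-byte form → EA AA B8.
U+FA322: 4-byte form → F3 BA 8C A2.
U+A234: 3-byte form → EA 88 B4.
Concatenated (24 bytes): F0 9A A3 96 D0 90 6B F0 90 90 BE E2 97 8A EA AA B8 F3 BA 8C A2 EA 88 B4.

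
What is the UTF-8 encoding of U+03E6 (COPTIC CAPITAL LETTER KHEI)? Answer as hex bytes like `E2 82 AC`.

U+03E6 = 0x3E6 = 998 decimal. In range U+0080–U+07FF → 2-byte form: 110xxxxx 10xxxxxx.
Binary (11 bits): 01111100110.
Split 5+6: 01111 | 100110.
Byte 1: 11001111 = 0xCF.
Byte 2: 10100110 = 0xA6.

CF A6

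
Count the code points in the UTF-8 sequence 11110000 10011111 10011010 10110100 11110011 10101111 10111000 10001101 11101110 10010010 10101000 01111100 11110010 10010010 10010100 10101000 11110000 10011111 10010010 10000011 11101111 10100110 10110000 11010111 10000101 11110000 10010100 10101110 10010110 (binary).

9

Byte at offset 0: 0xF0 = 11110000 → 4-byte char (#1). Advance 4.
Byte at offset 4: 0xF3 = 11110011 → 4-byte char (#2). Advance 4.
Byte at offset 8: 0xEE = 11101110 → 3-byte char (#3). Advance 3.
Byte at offset 11: 0x7C = 01111100 → 1-byte char (#4). Advance 1.
Byte at offset 12: 0xF2 = 11110010 → 4-byte char (#5). Advance 4.
Byte at offset 16: 0xF0 = 11110000 → 4-byte char (#6). Advance 4.
Byte at offset 20: 0xEF = 11101111 → 3-byte char (#7). Advance 3.
Byte at offset 23: 0xD7 = 11010111 → 2-byte char (#8). Advance 2.
Byte at offset 25: 0xF0 = 11110000 → 4-byte char (#9). Advance 4.
Reached end at offset 29 after 9 code points.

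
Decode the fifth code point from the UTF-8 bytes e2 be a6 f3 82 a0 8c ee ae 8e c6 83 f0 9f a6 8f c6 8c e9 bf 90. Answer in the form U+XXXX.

Offset 0: leading byte 0xE2 = 11100010 → 3-byte char #1 = E2 BE A6.
Offset 3: leading byte 0xF3 = 11110011 → 4-byte char #2 = F3 82 A0 8C.
Offset 7: leading byte 0xEE = 11101110 → 3-byte char #3 = EE AE 8E.
Offset 10: leading byte 0xC6 = 11000110 → 2-byte char #4 = C6 83.
Offset 12: leading byte 0xF0 = 11110000 → 4-byte char #5 = F0 9F A6 8F.
Leading byte 0xF0 = 11110000 matches 11110xxx → 4-byte sequence.
Byte 1: 0xF0 = 11110000, payload 000 (3 bits).
Byte 2: 0x9F = 10011111 (10xxxxxx ✓), payload 011111.
Byte 3: 0xA6 = 10100110 (10xxxxxx ✓), payload 100110.
Byte 4: 0x8F = 10001111 (10xxxxxx ✓), payload 001111.
Concatenate: 000011111100110001111 = 0x1F98F (21 bits → U+1F98F).

U+1F98F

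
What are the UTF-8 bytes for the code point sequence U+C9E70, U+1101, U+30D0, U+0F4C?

U+C9E70: 4-byte form → F3 89 B9 B0.
U+1101: 3-byte form → E1 84 81.
U+30D0: 3-byte form → E3 83 90.
U+0F4C: 3-byte form → E0 BD 8C.
Concatenated (13 bytes): F3 89 B9 B0 E1 84 81 E3 83 90 E0 BD 8C.

F3 89 B9 B0 E1 84 81 E3 83 90 E0 BD 8C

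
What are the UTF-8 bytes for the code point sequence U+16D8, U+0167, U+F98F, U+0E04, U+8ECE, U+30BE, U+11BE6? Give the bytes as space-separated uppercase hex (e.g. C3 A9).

E1 9B 98 C5 A7 EF A6 8F E0 B8 84 E8 BB 8E E3 82 BE F0 91 AF A6

U+16D8: 3-byte form → E1 9B 98.
U+0167: 2-byte form → C5 A7.
U+F98F: 3-byte form → EF A6 8F.
U+0E04: 3-byte form → E0 B8 84.
U+8ECE: 3-byte form → E8 BB 8E.
U+30BE: 3-byte form → E3 82 BE.
U+11BE6: 4-byte form → F0 91 AF A6.
Concatenated (21 bytes): E1 9B 98 C5 A7 EF A6 8F E0 B8 84 E8 BB 8E E3 82 BE F0 91 AF A6.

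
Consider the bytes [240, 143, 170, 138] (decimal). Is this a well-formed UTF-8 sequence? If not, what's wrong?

invalid (overlong encoding)

Leading byte 0xF0 = 11110000 → 4-byte form.
Continuation bytes all match 10xxxxxx. Payload decodes to 0xFA8A.
But 0xFA8A < 0x10000, the minimum for a 4-byte sequence — this is an overlong encoding.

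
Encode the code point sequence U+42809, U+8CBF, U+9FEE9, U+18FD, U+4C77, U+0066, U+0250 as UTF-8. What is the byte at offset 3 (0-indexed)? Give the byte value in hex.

0x89

U+42809 → 4-byte form F1 82 A0 89 at offsets 0–3.
Offset 3 falls in char 1's range; it's byte 4 of F1 82 A0 89 = 0x89.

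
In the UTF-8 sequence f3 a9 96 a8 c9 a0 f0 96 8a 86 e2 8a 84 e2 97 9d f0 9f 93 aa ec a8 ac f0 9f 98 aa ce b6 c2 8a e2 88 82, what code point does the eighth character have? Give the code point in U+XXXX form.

U+1F62A

Offset 0: leading byte 0xF3 = 11110011 → 4-byte char #1 = F3 A9 96 A8.
Offset 4: leading byte 0xC9 = 11001001 → 2-byte char #2 = C9 A0.
Offset 6: leading byte 0xF0 = 11110000 → 4-byte char #3 = F0 96 8A 86.
Offset 10: leading byte 0xE2 = 11100010 → 3-byte char #4 = E2 8A 84.
Offset 13: leading byte 0xE2 = 11100010 → 3-byte char #5 = E2 97 9D.
Offset 16: leading byte 0xF0 = 11110000 → 4-byte char #6 = F0 9F 93 AA.
Offset 20: leading byte 0xEC = 11101100 → 3-byte char #7 = EC A8 AC.
Offset 23: leading byte 0xF0 = 11110000 → 4-byte char #8 = F0 9F 98 AA.
Leading byte 0xF0 = 11110000 matches 11110xxx → 4-byte sequence.
Byte 1: 0xF0 = 11110000, payload 000 (3 bits).
Byte 2: 0x9F = 10011111 (10xxxxxx ✓), payload 011111.
Byte 3: 0x98 = 10011000 (10xxxxxx ✓), payload 011000.
Byte 4: 0xAA = 10101010 (10xxxxxx ✓), payload 101010.
Concatenate: 000011111011000101010 = 0x1F62A (21 bits → U+1F62A).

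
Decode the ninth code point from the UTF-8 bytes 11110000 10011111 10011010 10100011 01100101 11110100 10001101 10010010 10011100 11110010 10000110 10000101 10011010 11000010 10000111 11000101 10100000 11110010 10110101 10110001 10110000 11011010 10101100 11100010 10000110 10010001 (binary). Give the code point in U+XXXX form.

Offset 0: leading byte 0xF0 = 11110000 → 4-byte char #1 = F0 9F 9A A3.
Offset 4: leading byte 0x65 = 01100101 → 1-byte char #2 = 65.
Offset 5: leading byte 0xF4 = 11110100 → 4-byte char #3 = F4 8D 92 9C.
Offset 9: leading byte 0xF2 = 11110010 → 4-byte char #4 = F2 86 85 9A.
Offset 13: leading byte 0xC2 = 11000010 → 2-byte char #5 = C2 87.
Offset 15: leading byte 0xC5 = 11000101 → 2-byte char #6 = C5 A0.
Offset 17: leading byte 0xF2 = 11110010 → 4-byte char #7 = F2 B5 B1 B0.
Offset 21: leading byte 0xDA = 11011010 → 2-byte char #8 = DA AC.
Offset 23: leading byte 0xE2 = 11100010 → 3-byte char #9 = E2 86 91.
Leading byte 0xE2 = 11100010 matches 1110xxxx → 3-byte sequence.
Byte 1: 0xE2 = 11100010, payload 0010 (4 bits).
Byte 2: 0x86 = 10000110 (10xxxxxx ✓), payload 000110.
Byte 3: 0x91 = 10010001 (10xxxxxx ✓), payload 010001.
Concatenate: 0010000110010001 = 0x2191 (16 bits → U+2191).

U+2191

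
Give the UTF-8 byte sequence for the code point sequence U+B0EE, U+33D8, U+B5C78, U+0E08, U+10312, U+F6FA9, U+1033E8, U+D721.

EB 83 AE E3 8F 98 F2 B5 B1 B8 E0 B8 88 F0 90 8C 92 F3 B6 BE A9 F4 83 8F A8 ED 9C A1

U+B0EE: 3-byte form → EB 83 AE.
U+33D8: 3-byte form → E3 8F 98.
U+B5C78: 4-byte form → F2 B5 B1 B8.
U+0E08: 3-byte form → E0 B8 88.
U+10312: 4-byte form → F0 90 8C 92.
U+F6FA9: 4-byte form → F3 B6 BE A9.
U+1033E8: 4-byte form → F4 83 8F A8.
U+D721: 3-byte form → ED 9C A1.
Concatenated (28 bytes): EB 83 AE E3 8F 98 F2 B5 B1 B8 E0 B8 88 F0 90 8C 92 F3 B6 BE A9 F4 83 8F A8 ED 9C A1.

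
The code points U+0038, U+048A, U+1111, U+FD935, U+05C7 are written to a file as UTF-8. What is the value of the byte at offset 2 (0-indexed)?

0x8A

U+0038 → 1-byte form 38 at offsets 0–0.
U+048A → 2-byte form D2 8A at offsets 1–2.
Offset 2 falls in char 2's range; it's byte 2 of D2 8A = 0x8A.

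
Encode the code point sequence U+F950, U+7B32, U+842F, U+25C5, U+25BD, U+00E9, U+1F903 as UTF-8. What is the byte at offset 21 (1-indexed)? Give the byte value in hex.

1-indexed offset 21 is 0-indexed offset 20.
U+F950 → 3-byte form EF A5 90 at offsets 0–2.
U+7B32 → 3-byte form E7 AC B2 at offsets 3–5.
U+842F → 3-byte form E8 90 AF at offsets 6–8.
U+25C5 → 3-byte form E2 97 85 at offsets 9–11.
U+25BD → 3-byte form E2 96 BD at offsets 12–14.
U+00E9 → 2-byte form C3 A9 at offsets 15–16.
U+1F903 → 4-byte form F0 9F A4 83 at offsets 17–20.
Offset 20 falls in char 7's range; it's byte 4 of F0 9F A4 83 = 0x83.

0x83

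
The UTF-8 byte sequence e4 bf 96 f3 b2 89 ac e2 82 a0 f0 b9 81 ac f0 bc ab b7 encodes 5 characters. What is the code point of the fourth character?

Offset 0: leading byte 0xE4 = 11100100 → 3-byte char #1 = E4 BF 96.
Offset 3: leading byte 0xF3 = 11110011 → 4-byte char #2 = F3 B2 89 AC.
Offset 7: leading byte 0xE2 = 11100010 → 3-byte char #3 = E2 82 A0.
Offset 10: leading byte 0xF0 = 11110000 → 4-byte char #4 = F0 B9 81 AC.
Leading byte 0xF0 = 11110000 matches 11110xxx → 4-byte sequence.
Byte 1: 0xF0 = 11110000, payload 000 (3 bits).
Byte 2: 0xB9 = 10111001 (10xxxxxx ✓), payload 111001.
Byte 3: 0x81 = 10000001 (10xxxxxx ✓), payload 000001.
Byte 4: 0xAC = 10101100 (10xxxxxx ✓), payload 101100.
Concatenate: 000111001000001101100 = 0x3906C (21 bits → U+3906C).

U+3906C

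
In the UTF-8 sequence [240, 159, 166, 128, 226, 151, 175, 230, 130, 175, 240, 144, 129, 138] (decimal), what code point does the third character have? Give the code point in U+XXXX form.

Offset 0: leading byte 0xF0 = 11110000 → 4-byte char #1 = F0 9F A6 80.
Offset 4: leading byte 0xE2 = 11100010 → 3-byte char #2 = E2 97 AF.
Offset 7: leading byte 0xE6 = 11100110 → 3-byte char #3 = E6 82 AF.
Leading byte 0xE6 = 11100110 matches 1110xxxx → 3-byte sequence.
Byte 1: 0xE6 = 11100110, payload 0110 (4 bits).
Byte 2: 0x82 = 10000010 (10xxxxxx ✓), payload 000010.
Byte 3: 0xAF = 10101111 (10xxxxxx ✓), payload 101111.
Concatenate: 0110000010101111 = 0x60AF (16 bits → U+60AF).

U+60AF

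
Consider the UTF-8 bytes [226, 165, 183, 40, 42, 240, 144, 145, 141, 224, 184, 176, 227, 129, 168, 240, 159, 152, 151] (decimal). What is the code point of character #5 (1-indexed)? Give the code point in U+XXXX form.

U+0E30

Offset 0: leading byte 0xE2 = 11100010 → 3-byte char #1 = E2 A5 B7.
Offset 3: leading byte 0x28 = 00101000 → 1-byte char #2 = 28.
Offset 4: leading byte 0x2A = 00101010 → 1-byte char #3 = 2A.
Offset 5: leading byte 0xF0 = 11110000 → 4-byte char #4 = F0 90 91 8D.
Offset 9: leading byte 0xE0 = 11100000 → 3-byte char #5 = E0 B8 B0.
Leading byte 0xE0 = 11100000 matches 1110xxxx → 3-byte sequence.
Byte 1: 0xE0 = 11100000, payload 0000 (4 bits).
Byte 2: 0xB8 = 10111000 (10xxxxxx ✓), payload 111000.
Byte 3: 0xB0 = 10110000 (10xxxxxx ✓), payload 110000.
Concatenate: 0000111000110000 = 0xE30 (16 bits → U+0E30).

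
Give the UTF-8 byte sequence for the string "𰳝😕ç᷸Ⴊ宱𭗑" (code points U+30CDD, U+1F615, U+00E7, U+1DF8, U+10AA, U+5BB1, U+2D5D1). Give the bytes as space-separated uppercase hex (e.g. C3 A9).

U+30CDD: 4-byte form → F0 B0 B3 9D.
U+1F615: 4-byte form → F0 9F 98 95.
U+00E7: 2-byte form → C3 A7.
U+1DF8: 3-byte form → E1 B7 B8.
U+10AA: 3-byte form → E1 82 AA.
U+5BB1: 3-byte form → E5 AE B1.
U+2D5D1: 4-byte form → F0 AD 97 91.
Concatenated (23 bytes): F0 B0 B3 9D F0 9F 98 95 C3 A7 E1 B7 B8 E1 82 AA E5 AE B1 F0 AD 97 91.

F0 B0 B3 9D F0 9F 98 95 C3 A7 E1 B7 B8 E1 82 AA E5 AE B1 F0 AD 97 91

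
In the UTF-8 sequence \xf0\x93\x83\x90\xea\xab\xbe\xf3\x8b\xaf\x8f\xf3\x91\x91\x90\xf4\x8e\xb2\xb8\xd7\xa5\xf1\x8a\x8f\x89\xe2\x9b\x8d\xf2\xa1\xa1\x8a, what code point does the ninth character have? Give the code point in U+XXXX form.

Offset 0: leading byte 0xF0 = 11110000 → 4-byte char #1 = F0 93 83 90.
Offset 4: leading byte 0xEA = 11101010 → 3-byte char #2 = EA AB BE.
Offset 7: leading byte 0xF3 = 11110011 → 4-byte char #3 = F3 8B AF 8F.
Offset 11: leading byte 0xF3 = 11110011 → 4-byte char #4 = F3 91 91 90.
Offset 15: leading byte 0xF4 = 11110100 → 4-byte char #5 = F4 8E B2 B8.
Offset 19: leading byte 0xD7 = 11010111 → 2-byte char #6 = D7 A5.
Offset 21: leading byte 0xF1 = 11110001 → 4-byte char #7 = F1 8A 8F 89.
Offset 25: leading byte 0xE2 = 11100010 → 3-byte char #8 = E2 9B 8D.
Offset 28: leading byte 0xF2 = 11110010 → 4-byte char #9 = F2 A1 A1 8A.
Leading byte 0xF2 = 11110010 matches 11110xxx → 4-byte sequence.
Byte 1: 0xF2 = 11110010, payload 010 (3 bits).
Byte 2: 0xA1 = 10100001 (10xxxxxx ✓), payload 100001.
Byte 3: 0xA1 = 10100001 (10xxxxxx ✓), payload 100001.
Byte 4: 0x8A = 10001010 (10xxxxxx ✓), payload 001010.
Concatenate: 010100001100001001010 = 0xA184A (21 bits → U+A184A).

U+A184A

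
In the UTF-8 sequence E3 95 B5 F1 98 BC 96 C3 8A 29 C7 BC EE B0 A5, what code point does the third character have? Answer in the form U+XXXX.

U+00CA

Offset 0: leading byte 0xE3 = 11100011 → 3-byte char #1 = E3 95 B5.
Offset 3: leading byte 0xF1 = 11110001 → 4-byte char #2 = F1 98 BC 96.
Offset 7: leading byte 0xC3 = 11000011 → 2-byte char #3 = C3 8A.
Leading byte 0xC3 = 11000011 matches 110xxxxx → 2-byte sequence.
Byte 1: 0xC3 = 11000011, payload 00011 (5 bits).
Byte 2: 0x8A = 10001010 (10xxxxxx ✓), payload 001010.
Concatenate: 00011001010 = 0xCA (11 bits → U+00CA).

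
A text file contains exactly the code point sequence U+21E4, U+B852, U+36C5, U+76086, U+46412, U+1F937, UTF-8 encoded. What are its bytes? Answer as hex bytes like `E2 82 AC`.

E2 87 A4 EB A1 92 E3 9B 85 F1 B6 82 86 F1 86 90 92 F0 9F A4 B7

U+21E4: 3-byte form → E2 87 A4.
U+B852: 3-byte form → EB A1 92.
U+36C5: 3-byte form → E3 9B 85.
U+76086: 4-byte form → F1 B6 82 86.
U+46412: 4-byte form → F1 86 90 92.
U+1F937: 4-byte form → F0 9F A4 B7.
Concatenated (21 bytes): E2 87 A4 EB A1 92 E3 9B 85 F1 B6 82 86 F1 86 90 92 F0 9F A4 B7.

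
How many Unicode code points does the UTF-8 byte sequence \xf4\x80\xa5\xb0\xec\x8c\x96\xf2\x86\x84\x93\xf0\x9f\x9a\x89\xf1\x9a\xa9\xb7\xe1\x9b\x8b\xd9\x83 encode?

Byte at offset 0: 0xF4 = 11110100 → 4-byte char (#1). Advance 4.
Byte at offset 4: 0xEC = 11101100 → 3-byte char (#2). Advance 3.
Byte at offset 7: 0xF2 = 11110010 → 4-byte char (#3). Advance 4.
Byte at offset 11: 0xF0 = 11110000 → 4-byte char (#4). Advance 4.
Byte at offset 15: 0xF1 = 11110001 → 4-byte char (#5). Advance 4.
Byte at offset 19: 0xE1 = 11100001 → 3-byte char (#6). Advance 3.
Byte at offset 22: 0xD9 = 11011001 → 2-byte char (#7). Advance 2.
Reached end at offset 24 after 7 code points.

7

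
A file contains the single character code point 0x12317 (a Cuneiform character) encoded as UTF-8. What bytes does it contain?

U+12317 = 0x12317 = 74519 decimal. In range U+10000–U+10FFFF → 4-byte form: 11110xxx 10xxxxxx 10xxxxxx 10xxxxxx.
Binary (21 bits): 000010010001100010111.
Split 3+6+6+6: 000 | 010010 | 001100 | 010111.
Byte 1: 11110000 = 0xF0.
Byte 2: 10010010 = 0x92.
Byte 3: 10001100 = 0x8C.
Byte 4: 10010111 = 0x97.

F0 92 8C 97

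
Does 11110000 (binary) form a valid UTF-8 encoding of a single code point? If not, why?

Leading byte 0xF0 = 11110000 → 4-byte form, but only 1 byte is present.

invalid (sequence truncated)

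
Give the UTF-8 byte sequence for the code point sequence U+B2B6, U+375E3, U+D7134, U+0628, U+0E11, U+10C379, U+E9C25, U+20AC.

EB 8A B6 F0 B7 97 A3 F3 97 84 B4 D8 A8 E0 B8 91 F4 8C 8D B9 F3 A9 B0 A5 E2 82 AC

U+B2B6: 3-byte form → EB 8A B6.
U+375E3: 4-byte form → F0 B7 97 A3.
U+D7134: 4-byte form → F3 97 84 B4.
U+0628: 2-byte form → D8 A8.
U+0E11: 3-byte form → E0 B8 91.
U+10C379: 4-byte form → F4 8C 8D B9.
U+E9C25: 4-byte form → F3 A9 B0 A5.
U+20AC: 3-byte form → E2 82 AC.
Concatenated (27 bytes): EB 8A B6 F0 B7 97 A3 F3 97 84 B4 D8 A8 E0 B8 91 F4 8C 8D B9 F3 A9 B0 A5 E2 82 AC.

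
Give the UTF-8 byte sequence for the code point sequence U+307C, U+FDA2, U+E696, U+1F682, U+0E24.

E3 81 BC EF B6 A2 EE 9A 96 F0 9F 9A 82 E0 B8 A4

U+307C: 3-byte form → E3 81 BC.
U+FDA2: 3-byte form → EF B6 A2.
U+E696: 3-byte form → EE 9A 96.
U+1F682: 4-byte form → F0 9F 9A 82.
U+0E24: 3-byte form → E0 B8 A4.
Concatenated (16 bytes): E3 81 BC EF B6 A2 EE 9A 96 F0 9F 9A 82 E0 B8 A4.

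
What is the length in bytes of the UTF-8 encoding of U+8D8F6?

4

U+8D8F6 = 0x8D8F6. UTF-8 uses 1 byte below 0x80, 2 below 0x800, 3 below 0x10000, 4 up to 0x10FFFF. 0x8D8F6 is in U+10000–U+10FFFF → 4 bytes.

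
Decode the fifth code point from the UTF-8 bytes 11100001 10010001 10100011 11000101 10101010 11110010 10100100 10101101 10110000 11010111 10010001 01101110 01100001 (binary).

U+006E

Offset 0: leading byte 0xE1 = 11100001 → 3-byte char #1 = E1 91 A3.
Offset 3: leading byte 0xC5 = 11000101 → 2-byte char #2 = C5 AA.
Offset 5: leading byte 0xF2 = 11110010 → 4-byte char #3 = F2 A4 AD B0.
Offset 9: leading byte 0xD7 = 11010111 → 2-byte char #4 = D7 91.
Offset 11: leading byte 0x6E = 01101110 → 1-byte char #5 = 6E.
Leading byte 0x6E = 01101110 matches 0xxxxxxx → 1-byte sequence.
Byte 1: 0x6E = 01101110, payload 1101110 (7 bits).
Concatenate: 1101110 = 0x6E (7 bits → U+006E).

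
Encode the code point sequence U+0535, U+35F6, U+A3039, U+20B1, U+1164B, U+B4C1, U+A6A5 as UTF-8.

D4 B5 E3 97 B6 F2 A3 80 B9 E2 82 B1 F0 91 99 8B EB 93 81 EA 9A A5

U+0535: 2-byte form → D4 B5.
U+35F6: 3-byte form → E3 97 B6.
U+A3039: 4-byte form → F2 A3 80 B9.
U+20B1: 3-byte form → E2 82 B1.
U+1164B: 4-byte form → F0 91 99 8B.
U+B4C1: 3-byte form → EB 93 81.
U+A6A5: 3-byte form → EA 9A A5.
Concatenated (22 bytes): D4 B5 E3 97 B6 F2 A3 80 B9 E2 82 B1 F0 91 99 8B EB 93 81 EA 9A A5.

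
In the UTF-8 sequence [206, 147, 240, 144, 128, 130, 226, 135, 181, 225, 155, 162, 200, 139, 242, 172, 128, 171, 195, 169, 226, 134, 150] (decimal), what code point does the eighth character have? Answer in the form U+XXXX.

U+2196

Offset 0: leading byte 0xCE = 11001110 → 2-byte char #1 = CE 93.
Offset 2: leading byte 0xF0 = 11110000 → 4-byte char #2 = F0 90 80 82.
Offset 6: leading byte 0xE2 = 11100010 → 3-byte char #3 = E2 87 B5.
Offset 9: leading byte 0xE1 = 11100001 → 3-byte char #4 = E1 9B A2.
Offset 12: leading byte 0xC8 = 11001000 → 2-byte char #5 = C8 8B.
Offset 14: leading byte 0xF2 = 11110010 → 4-byte char #6 = F2 AC 80 AB.
Offset 18: leading byte 0xC3 = 11000011 → 2-byte char #7 = C3 A9.
Offset 20: leading byte 0xE2 = 11100010 → 3-byte char #8 = E2 86 96.
Leading byte 0xE2 = 11100010 matches 1110xxxx → 3-byte sequence.
Byte 1: 0xE2 = 11100010, payload 0010 (4 bits).
Byte 2: 0x86 = 10000110 (10xxxxxx ✓), payload 000110.
Byte 3: 0x96 = 10010110 (10xxxxxx ✓), payload 010110.
Concatenate: 0010000110010110 = 0x2196 (16 bits → U+2196).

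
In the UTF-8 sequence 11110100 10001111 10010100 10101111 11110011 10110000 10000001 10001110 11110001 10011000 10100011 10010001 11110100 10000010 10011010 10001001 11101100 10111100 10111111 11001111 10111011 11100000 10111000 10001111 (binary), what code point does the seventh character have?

U+0E0F

Offset 0: leading byte 0xF4 = 11110100 → 4-byte char #1 = F4 8F 94 AF.
Offset 4: leading byte 0xF3 = 11110011 → 4-byte char #2 = F3 B0 81 8E.
Offset 8: leading byte 0xF1 = 11110001 → 4-byte char #3 = F1 98 A3 91.
Offset 12: leading byte 0xF4 = 11110100 → 4-byte char #4 = F4 82 9A 89.
Offset 16: leading byte 0xEC = 11101100 → 3-byte char #5 = EC BC BF.
Offset 19: leading byte 0xCF = 11001111 → 2-byte char #6 = CF BB.
Offset 21: leading byte 0xE0 = 11100000 → 3-byte char #7 = E0 B8 8F.
Leading byte 0xE0 = 11100000 matches 1110xxxx → 3-byte sequence.
Byte 1: 0xE0 = 11100000, payload 0000 (4 bits).
Byte 2: 0xB8 = 10111000 (10xxxxxx ✓), payload 111000.
Byte 3: 0x8F = 10001111 (10xxxxxx ✓), payload 001111.
Concatenate: 0000111000001111 = 0xE0F (16 bits → U+0E0F).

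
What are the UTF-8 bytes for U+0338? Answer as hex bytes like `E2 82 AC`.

U+0338 = 0x338 = 824 decimal. In range U+0080–U+07FF → 2-byte form: 110xxxxx 10xxxxxx.
Binary (11 bits): 01100111000.
Split 5+6: 01100 | 111000.
Byte 1: 11001100 = 0xCC.
Byte 2: 10111000 = 0xB8.

CC B8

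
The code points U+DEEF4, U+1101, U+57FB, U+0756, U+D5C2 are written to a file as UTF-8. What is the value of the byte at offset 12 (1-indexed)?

1-indexed offset 12 is 0-indexed offset 11.
U+DEEF4 → 4-byte form F3 9E BB B4 at offsets 0–3.
U+1101 → 3-byte form E1 84 81 at offsets 4–6.
U+57FB → 3-byte form E5 9F BB at offsets 7–9.
U+0756 → 2-byte form DD 96 at offsets 10–11.
Offset 11 falls in char 4's range; it's byte 2 of DD 96 = 0x96.

0x96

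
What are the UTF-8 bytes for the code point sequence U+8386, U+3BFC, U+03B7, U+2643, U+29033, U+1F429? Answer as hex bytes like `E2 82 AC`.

E8 8E 86 E3 AF BC CE B7 E2 99 83 F0 A9 80 B3 F0 9F 90 A9

U+8386: 3-byte form → E8 8E 86.
U+3BFC: 3-byte form → E3 AF BC.
U+03B7: 2-byte form → CE B7.
U+2643: 3-byte form → E2 99 83.
U+29033: 4-byte form → F0 A9 80 B3.
U+1F429: 4-byte form → F0 9F 90 A9.
Concatenated (19 bytes): E8 8E 86 E3 AF BC CE B7 E2 99 83 F0 A9 80 B3 F0 9F 90 A9.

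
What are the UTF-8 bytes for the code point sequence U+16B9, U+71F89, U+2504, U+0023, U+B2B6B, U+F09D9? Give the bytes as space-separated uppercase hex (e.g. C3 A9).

U+16B9: 3-byte form → E1 9A B9.
U+71F89: 4-byte form → F1 B1 BE 89.
U+2504: 3-byte form → E2 94 84.
U+0023: 1-byte form → 23.
U+B2B6B: 4-byte form → F2 B2 AD AB.
U+F09D9: 4-byte form → F3 B0 A7 99.
Concatenated (19 bytes): E1 9A B9 F1 B1 BE 89 E2 94 84 23 F2 B2 AD AB F3 B0 A7 99.

E1 9A B9 F1 B1 BE 89 E2 94 84 23 F2 B2 AD AB F3 B0 A7 99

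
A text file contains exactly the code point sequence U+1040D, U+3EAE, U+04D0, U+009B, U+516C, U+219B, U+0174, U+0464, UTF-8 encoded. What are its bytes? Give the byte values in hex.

U+1040D: 4-byte form → F0 90 90 8D.
U+3EAE: 3-byte form → E3 BA AE.
U+04D0: 2-byte form → D3 90.
U+009B: 2-byte form → C2 9B.
U+516C: 3-byte form → E5 85 AC.
U+219B: 3-byte form → E2 86 9B.
U+0174: 2-byte form → C5 B4.
U+0464: 2-byte form → D1 A4.
Concatenated (21 bytes): F0 90 90 8D E3 BA AE D3 90 C2 9B E5 85 AC E2 86 9B C5 B4 D1 A4.

F0 90 90 8D E3 BA AE D3 90 C2 9B E5 85 AC E2 86 9B C5 B4 D1 A4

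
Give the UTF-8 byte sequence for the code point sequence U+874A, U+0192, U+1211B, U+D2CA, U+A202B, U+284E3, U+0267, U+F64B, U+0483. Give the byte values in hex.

U+874A: 3-byte form → E8 9D 8A.
U+0192: 2-byte form → C6 92.
U+1211B: 4-byte form → F0 92 84 9B.
U+D2CA: 3-byte form → ED 8B 8A.
U+A202B: 4-byte form → F2 A2 80 AB.
U+284E3: 4-byte form → F0 A8 93 A3.
U+0267: 2-byte form → C9 A7.
U+F64B: 3-byte form → EF 99 8B.
U+0483: 2-byte form → D2 83.
Concatenated (27 bytes): E8 9D 8A C6 92 F0 92 84 9B ED 8B 8A F2 A2 80 AB F0 A8 93 A3 C9 A7 EF 99 8B D2 83.

E8 9D 8A C6 92 F0 92 84 9B ED 8B 8A F2 A2 80 AB F0 A8 93 A3 C9 A7 EF 99 8B D2 83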